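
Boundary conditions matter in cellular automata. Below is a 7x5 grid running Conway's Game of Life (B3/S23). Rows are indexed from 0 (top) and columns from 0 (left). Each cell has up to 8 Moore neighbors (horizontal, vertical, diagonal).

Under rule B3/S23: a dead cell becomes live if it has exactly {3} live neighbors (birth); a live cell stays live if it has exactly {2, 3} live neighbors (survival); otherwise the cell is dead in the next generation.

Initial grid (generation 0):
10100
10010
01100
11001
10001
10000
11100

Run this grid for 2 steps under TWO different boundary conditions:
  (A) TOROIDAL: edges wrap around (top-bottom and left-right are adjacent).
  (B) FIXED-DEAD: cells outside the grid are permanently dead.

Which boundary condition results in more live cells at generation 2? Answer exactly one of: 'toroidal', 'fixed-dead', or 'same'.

Answer: toroidal

Derivation:
Under TOROIDAL boundary, generation 2:
00100
10000
11000
00101
00010
00000
10101
Population = 10

Under FIXED-DEAD boundary, generation 2:
00000
01010
00001
00110
10000
10000
11000
Population = 9

Comparison: toroidal=10, fixed-dead=9 -> toroidal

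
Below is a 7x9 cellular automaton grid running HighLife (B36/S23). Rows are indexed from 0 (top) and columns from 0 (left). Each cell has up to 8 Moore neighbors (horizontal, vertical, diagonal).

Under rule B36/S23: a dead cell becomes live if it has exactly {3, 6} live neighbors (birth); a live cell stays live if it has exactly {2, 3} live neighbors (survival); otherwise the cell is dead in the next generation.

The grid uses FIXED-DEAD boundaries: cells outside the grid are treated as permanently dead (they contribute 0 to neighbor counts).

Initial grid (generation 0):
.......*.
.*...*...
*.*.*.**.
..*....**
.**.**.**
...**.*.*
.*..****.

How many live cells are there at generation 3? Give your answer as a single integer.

Simulating step by step:
Generation 0 (given above): 26 live cells
Generation 1: 22 live cells
.........
.*...*.*.
..**.****
..*.*....
.**.**...
.*.....**
...**.**.
Generation 2: 23 live cells
.........
..*.**.**
.***.*.**
...*...*.
.**.**...
.*.....**
......***
Generation 3: 25 live cells
.........
.**.**.**
.*...*...
..*..*.**
.****.***
.**..*..*
......*.*
Population at generation 3: 25

Answer: 25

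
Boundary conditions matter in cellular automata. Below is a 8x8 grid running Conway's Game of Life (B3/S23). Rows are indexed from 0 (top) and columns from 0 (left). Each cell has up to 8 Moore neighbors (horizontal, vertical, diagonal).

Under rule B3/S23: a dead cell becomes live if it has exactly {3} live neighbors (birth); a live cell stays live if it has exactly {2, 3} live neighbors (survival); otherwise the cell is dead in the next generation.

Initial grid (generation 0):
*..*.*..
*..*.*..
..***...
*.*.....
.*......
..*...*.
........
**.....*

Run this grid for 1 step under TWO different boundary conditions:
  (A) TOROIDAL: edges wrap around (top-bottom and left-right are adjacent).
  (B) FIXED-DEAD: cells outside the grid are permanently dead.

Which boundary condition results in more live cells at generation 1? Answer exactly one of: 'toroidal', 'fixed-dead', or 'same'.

Answer: toroidal

Derivation:
Under TOROIDAL boundary, generation 1:
..*...*.
.*...*..
..*.*...
..*.....
.**.....
........
**.....*
**.....*
Population = 15

Under FIXED-DEAD boundary, generation 1:
........
.*...*..
..*.*...
..*.....
.**.....
........
.*......
........
Population = 8

Comparison: toroidal=15, fixed-dead=8 -> toroidal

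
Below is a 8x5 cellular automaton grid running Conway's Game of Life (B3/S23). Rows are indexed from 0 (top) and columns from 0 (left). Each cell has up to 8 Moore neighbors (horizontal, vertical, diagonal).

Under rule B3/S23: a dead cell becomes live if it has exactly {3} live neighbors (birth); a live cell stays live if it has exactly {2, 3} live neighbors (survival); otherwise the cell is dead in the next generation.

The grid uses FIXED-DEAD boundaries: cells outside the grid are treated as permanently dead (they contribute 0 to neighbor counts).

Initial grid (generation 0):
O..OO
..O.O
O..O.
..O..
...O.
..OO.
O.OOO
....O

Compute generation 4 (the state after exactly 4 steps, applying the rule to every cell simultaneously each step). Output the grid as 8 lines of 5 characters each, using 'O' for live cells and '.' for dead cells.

Answer: ..O.O
..O..
..O..
..O..
.....
.....
.....
..OOO

Derivation:
Simulating step by step:
Generation 0 (given above): 16 live cells
Generation 1: 16 live cells
...OO
.OO.O
.OOO.
..OO.
...O.
.O...
.OO.O
....O
Generation 2: 15 live cells
..OOO
.O..O
....O
.O..O
...O.
.O.O.
.OOO.
...O.
Generation 3: 18 live cells
..OOO
..O.O
...OO
...OO
...OO
.O.OO
.O.OO
...O.
Generation 4: 8 live cells
(generation 4 grid is the final answer)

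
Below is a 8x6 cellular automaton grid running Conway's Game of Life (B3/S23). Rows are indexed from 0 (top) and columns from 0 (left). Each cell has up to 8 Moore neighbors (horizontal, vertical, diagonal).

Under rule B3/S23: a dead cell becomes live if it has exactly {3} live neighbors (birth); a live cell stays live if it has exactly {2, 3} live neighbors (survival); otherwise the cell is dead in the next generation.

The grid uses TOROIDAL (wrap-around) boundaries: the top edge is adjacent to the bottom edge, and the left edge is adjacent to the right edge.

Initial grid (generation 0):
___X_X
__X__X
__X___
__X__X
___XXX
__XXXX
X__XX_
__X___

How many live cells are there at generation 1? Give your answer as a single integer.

Answer: 17

Derivation:
Simulating step by step:
Generation 0 (given above): 18 live cells
Generation 1: 17 live cells
__XXX_
__XXX_
_XXX__
__X__X
X_____
X_X___
_X____
__X__X
Population at generation 1: 17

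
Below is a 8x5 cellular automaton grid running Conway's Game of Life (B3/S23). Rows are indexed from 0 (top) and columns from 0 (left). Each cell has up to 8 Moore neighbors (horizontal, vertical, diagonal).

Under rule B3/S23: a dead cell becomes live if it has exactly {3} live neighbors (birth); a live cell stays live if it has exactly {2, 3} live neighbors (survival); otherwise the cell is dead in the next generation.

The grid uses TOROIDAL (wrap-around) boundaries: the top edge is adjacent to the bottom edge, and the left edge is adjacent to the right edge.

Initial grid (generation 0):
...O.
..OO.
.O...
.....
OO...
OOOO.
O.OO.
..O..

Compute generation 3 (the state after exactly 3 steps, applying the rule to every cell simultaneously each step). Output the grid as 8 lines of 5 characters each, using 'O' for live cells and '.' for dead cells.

Simulating step by step:
Generation 0 (given above): 14 live cells
Generation 1: 13 live cells
...O.
..OO.
..O..
OO...
O...O
...O.
O....
.OO.O
Generation 2: 23 live cells
.O..O
..OO.
..OO.
OO..O
OO..O
O....
OOOOO
OOOOO
Generation 3: 3 live cells
(generation 3 grid is the final answer)

Answer: .....
.O..O
O....
.....
.....
.....
.....
.....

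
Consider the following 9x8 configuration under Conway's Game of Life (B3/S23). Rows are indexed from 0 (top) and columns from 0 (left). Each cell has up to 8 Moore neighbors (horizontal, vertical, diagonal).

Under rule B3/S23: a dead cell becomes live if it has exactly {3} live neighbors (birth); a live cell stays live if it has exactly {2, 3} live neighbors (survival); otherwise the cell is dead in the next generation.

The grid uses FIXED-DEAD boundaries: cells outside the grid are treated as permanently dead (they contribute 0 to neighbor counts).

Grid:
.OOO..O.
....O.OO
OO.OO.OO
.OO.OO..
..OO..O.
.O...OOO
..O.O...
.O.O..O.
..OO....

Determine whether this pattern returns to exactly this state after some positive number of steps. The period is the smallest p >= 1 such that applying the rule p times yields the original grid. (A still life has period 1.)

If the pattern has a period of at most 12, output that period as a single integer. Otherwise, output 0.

Answer: 0

Derivation:
Simulating and comparing each generation to the original:
Gen 0 (original, given above): 31 live cells
Gen 1: 28 live cells, differs from original
Gen 2: 29 live cells, differs from original
Gen 3: 32 live cells, differs from original
Gen 4: 31 live cells, differs from original
Gen 5: 22 live cells, differs from original
Gen 6: 23 live cells, differs from original
Gen 7: 23 live cells, differs from original
Gen 8: 22 live cells, differs from original
Gen 9: 24 live cells, differs from original
Gen 10: 22 live cells, differs from original
Gen 11: 28 live cells, differs from original
Gen 12: 19 live cells, differs from original
No period found within 12 steps.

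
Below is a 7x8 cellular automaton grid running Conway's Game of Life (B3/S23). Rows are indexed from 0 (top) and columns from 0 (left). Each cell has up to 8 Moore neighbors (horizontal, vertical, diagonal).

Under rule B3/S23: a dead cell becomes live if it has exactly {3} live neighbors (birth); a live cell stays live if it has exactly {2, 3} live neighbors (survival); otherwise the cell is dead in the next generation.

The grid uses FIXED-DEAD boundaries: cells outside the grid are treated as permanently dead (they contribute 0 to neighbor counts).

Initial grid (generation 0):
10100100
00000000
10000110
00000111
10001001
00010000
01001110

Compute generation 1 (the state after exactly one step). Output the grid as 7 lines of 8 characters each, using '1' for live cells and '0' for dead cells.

Simulating step by step:
Generation 0 (given above): 17 live cells
Generation 1: 14 live cells
(generation 1 grid is the final answer)

Answer: 00000000
01000110
00000101
00001001
00001101
00010010
00001100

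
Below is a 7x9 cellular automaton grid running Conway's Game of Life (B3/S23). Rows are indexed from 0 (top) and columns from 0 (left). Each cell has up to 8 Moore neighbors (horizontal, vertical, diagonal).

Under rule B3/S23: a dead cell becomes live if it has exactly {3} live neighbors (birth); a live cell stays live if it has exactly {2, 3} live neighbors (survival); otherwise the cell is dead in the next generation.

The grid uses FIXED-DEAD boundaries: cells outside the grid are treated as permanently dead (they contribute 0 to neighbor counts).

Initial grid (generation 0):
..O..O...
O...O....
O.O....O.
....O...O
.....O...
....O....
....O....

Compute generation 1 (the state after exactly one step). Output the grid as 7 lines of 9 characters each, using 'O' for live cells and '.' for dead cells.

Simulating step by step:
Generation 0 (given above): 12 live cells
Generation 1: 7 live cells
(generation 1 grid is the final answer)

Answer: .........
...O.....
.O.O.....
.........
....OO...
....OO...
.........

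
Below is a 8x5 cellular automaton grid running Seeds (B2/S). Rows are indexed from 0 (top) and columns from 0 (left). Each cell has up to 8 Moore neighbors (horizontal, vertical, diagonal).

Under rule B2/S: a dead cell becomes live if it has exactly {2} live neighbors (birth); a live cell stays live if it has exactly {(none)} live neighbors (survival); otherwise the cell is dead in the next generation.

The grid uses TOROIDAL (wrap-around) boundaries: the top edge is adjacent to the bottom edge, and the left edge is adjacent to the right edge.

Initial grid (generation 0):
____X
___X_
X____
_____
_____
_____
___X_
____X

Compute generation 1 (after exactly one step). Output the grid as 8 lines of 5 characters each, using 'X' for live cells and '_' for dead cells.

Simulating step by step:
Generation 0 (given above): 5 live cells
Generation 1: 5 live cells
(generation 1 grid is the final answer)

Answer: X____
X____
____X
_____
_____
_____
____X
X____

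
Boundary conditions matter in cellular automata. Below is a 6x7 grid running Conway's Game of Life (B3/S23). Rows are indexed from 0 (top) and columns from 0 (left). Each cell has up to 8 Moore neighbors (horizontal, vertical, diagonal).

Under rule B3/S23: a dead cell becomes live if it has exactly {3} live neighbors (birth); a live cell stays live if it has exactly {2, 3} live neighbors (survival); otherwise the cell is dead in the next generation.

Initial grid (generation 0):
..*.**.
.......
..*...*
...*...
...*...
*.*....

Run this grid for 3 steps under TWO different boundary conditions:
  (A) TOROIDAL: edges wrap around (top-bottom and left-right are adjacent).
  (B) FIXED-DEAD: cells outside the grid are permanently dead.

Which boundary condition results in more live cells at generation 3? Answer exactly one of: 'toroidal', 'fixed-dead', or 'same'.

Answer: toroidal

Derivation:
Under TOROIDAL boundary, generation 3:
.*.**..
.*..*..
.*..*..
..*....
..*.*..
..***..
Population = 13

Under FIXED-DEAD boundary, generation 3:
.......
...*...
..*.*..
.*.....
..**...
.......
Population = 6

Comparison: toroidal=13, fixed-dead=6 -> toroidal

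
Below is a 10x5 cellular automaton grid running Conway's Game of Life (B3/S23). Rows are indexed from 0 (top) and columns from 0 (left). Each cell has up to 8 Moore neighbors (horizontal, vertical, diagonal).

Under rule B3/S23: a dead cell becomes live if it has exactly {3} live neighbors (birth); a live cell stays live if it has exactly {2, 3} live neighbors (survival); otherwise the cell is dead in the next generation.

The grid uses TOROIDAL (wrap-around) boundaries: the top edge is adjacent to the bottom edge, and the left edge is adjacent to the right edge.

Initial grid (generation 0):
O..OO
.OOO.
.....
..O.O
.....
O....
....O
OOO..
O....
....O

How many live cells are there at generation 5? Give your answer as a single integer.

Simulating step by step:
Generation 0 (given above): 15 live cells
Generation 1: 14 live cells
OO...
OOOO.
.O...
.....
.....
.....
....O
OO..O
O...O
...O.
Generation 2: 11 live cells
O..O.
....O
OO...
.....
.....
.....
....O
.O.O.
.O.O.
.O...
Generation 3: 13 live cells
O...O
.O..O
O....
.....
.....
.....
.....
O..OO
OO...
OO..O
Generation 4: 10 live cells
...O.
.O..O
O....
.....
.....
.....
....O
OO..O
..OO.
.....
Generation 5: 15 live cells
.....
O...O
O....
.....
.....
.....
....O
OOO.O
OOOOO
..OO.
Population at generation 5: 15

Answer: 15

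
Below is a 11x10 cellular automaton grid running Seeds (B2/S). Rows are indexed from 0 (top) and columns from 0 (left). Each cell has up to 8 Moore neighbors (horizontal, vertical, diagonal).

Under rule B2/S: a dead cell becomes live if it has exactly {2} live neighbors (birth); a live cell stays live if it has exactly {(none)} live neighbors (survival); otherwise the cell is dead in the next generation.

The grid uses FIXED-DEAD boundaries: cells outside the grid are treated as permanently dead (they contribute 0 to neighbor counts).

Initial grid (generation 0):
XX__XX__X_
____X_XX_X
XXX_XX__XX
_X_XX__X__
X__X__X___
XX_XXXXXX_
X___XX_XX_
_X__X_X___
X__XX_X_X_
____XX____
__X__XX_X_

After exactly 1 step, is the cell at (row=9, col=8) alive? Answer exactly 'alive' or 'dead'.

Answer: alive

Derivation:
Simulating step by step:
Generation 0 (given above): 50 live cells
Generation 1: 15 live cells
___X_____X
__________
__________
_________X
__________
_________X
_________X
__X______X
_XX_______
_XX_____XX
___X___X__

Cell (9,8) at generation 1: 1 -> alive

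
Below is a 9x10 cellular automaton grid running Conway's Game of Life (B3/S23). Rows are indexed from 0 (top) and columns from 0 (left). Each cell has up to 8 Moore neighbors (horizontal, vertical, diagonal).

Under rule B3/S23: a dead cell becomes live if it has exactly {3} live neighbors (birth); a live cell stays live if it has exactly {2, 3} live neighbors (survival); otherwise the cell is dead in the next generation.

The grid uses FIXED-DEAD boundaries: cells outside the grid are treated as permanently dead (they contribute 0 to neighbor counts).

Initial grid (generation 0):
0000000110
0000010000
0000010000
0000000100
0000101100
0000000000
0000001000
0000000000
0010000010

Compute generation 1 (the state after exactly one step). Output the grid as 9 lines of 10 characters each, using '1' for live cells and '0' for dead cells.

Simulating step by step:
Generation 0 (given above): 11 live cells
Generation 1: 9 live cells
(generation 1 grid is the final answer)

Answer: 0000000000
0000001000
0000001000
0000010100
0000001100
0000011100
0000000000
0000000000
0000000000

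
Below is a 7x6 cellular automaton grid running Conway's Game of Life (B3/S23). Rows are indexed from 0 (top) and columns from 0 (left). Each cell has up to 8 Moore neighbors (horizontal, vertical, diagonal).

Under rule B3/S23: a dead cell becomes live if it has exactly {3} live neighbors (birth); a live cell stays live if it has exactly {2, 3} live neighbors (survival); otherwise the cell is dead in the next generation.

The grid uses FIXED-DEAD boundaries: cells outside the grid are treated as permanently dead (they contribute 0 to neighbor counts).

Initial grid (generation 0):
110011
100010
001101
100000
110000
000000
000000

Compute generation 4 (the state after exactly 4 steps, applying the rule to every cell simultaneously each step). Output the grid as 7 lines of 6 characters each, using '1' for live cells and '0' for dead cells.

Answer: 110000
101100
100010
100010
101100
010000
000000

Derivation:
Simulating step by step:
Generation 0 (given above): 12 live cells
Generation 1: 13 live cells
110011
101000
010110
101000
110000
000000
000000
Generation 2: 12 live cells
110000
101001
100100
101100
110000
000000
000000
Generation 3: 13 live cells
110000
101000
100110
101100
111000
000000
000000
Generation 4: 13 live cells
(generation 4 grid is the final answer)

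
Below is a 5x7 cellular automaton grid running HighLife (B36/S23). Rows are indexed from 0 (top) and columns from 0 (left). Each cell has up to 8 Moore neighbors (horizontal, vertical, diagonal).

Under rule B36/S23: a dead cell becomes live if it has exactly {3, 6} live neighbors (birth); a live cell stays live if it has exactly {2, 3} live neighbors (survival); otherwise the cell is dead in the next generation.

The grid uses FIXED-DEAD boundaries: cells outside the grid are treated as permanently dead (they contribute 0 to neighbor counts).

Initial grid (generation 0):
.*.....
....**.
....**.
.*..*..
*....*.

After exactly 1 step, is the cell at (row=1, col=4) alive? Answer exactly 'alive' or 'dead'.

Simulating step by step:
Generation 0 (given above): 9 live cells
Generation 1: 4 live cells
.......
....**.
...*...
....*..
.......

Cell (1,4) at generation 1: 1 -> alive

Answer: alive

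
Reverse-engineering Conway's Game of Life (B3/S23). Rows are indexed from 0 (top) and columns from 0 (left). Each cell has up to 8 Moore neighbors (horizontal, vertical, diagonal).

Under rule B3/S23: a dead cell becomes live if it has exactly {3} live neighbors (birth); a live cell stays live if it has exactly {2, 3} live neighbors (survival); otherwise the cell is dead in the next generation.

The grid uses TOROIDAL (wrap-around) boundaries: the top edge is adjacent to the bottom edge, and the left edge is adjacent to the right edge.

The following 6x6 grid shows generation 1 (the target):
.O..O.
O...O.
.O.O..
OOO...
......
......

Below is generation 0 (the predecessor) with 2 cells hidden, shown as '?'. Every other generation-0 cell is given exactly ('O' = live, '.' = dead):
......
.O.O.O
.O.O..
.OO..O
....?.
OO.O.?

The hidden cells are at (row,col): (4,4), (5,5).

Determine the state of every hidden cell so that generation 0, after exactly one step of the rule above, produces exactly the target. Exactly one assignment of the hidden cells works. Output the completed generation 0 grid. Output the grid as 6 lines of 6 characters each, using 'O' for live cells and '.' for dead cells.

Hidden generation-0 cells (in order): (4,4), (5,5).
A hidden cell only influences target cells in its own 3x3 neighborhood. Try each of the 2^2 = 4 assignments, step the completed generation 0 forward once under B3/S23, and compare with the target:
  (4,4)=. (5,5)=. -> step reproduces the target at every cell -> ACCEPT
  (4,4)=. (5,5)=O -> step gives (0,4)='.' but target has 'O' -> reject
  (4,4)=O (5,5)=. -> step gives (3,3)='O' but target has '.' -> reject
  (4,4)=O (5,5)=O -> step gives (0,4)='.' but target has 'O' -> reject
Unique solution: (4,4)=dead, (5,5)=dead.
Check: live-neighbor counts of every cell in the completed generation 0:
434232
314130
536242
323220
444222
112011
Applying B3/S23 to generation 0 with these counts gives:
.O..O.
O...O.
.O.O..
OOO...
......
......
which matches the target exactly.

Answer: ......
.O.O.O
.O.O..
.OO..O
......
OO.O..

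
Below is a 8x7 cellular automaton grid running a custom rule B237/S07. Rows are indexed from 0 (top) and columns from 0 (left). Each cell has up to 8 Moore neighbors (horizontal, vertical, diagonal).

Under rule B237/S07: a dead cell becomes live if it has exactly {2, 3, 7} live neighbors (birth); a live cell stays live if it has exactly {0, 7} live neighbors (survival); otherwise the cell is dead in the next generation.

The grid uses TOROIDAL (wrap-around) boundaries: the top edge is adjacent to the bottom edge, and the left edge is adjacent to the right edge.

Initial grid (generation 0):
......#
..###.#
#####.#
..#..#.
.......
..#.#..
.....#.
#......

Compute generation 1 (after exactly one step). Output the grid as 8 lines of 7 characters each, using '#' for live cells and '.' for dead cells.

Answer: ######.
.......
.......
#...#.#
.#####.
..##.#.
.#.##.#
.....##

Derivation:
Simulating step by step:
Generation 0 (given above): 17 live cells
Generation 1: 23 live cells
(generation 1 grid is the final answer)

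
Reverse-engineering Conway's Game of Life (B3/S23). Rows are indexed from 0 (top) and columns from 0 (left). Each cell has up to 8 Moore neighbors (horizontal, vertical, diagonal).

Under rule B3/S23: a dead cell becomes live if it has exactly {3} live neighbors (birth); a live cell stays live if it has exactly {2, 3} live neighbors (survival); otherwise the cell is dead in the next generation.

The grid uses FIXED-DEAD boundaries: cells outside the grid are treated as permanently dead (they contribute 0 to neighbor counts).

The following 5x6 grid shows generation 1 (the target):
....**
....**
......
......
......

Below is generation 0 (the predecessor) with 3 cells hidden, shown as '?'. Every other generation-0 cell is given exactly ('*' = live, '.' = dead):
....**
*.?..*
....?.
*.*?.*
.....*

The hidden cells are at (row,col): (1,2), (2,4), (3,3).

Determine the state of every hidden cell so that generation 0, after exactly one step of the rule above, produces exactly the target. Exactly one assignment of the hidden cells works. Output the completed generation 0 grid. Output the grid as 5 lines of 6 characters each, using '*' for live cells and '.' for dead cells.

Answer: ....**
*.*..*
......
*.*..*
.....*

Derivation:
Hidden generation-0 cells (in order): (1,2), (2,4), (3,3).
A hidden cell only influences target cells in its own 3x3 neighborhood. Try each of the 2^3 = 8 assignments, step the completed generation 0 forward once under B3/S23, and compare with the target:
  (1,2)=. (2,4)=. (3,3)=. -> step gives (2,1)='*' but target has '.' -> reject
  (1,2)=. (2,4)=. (3,3)=* -> step gives (2,1)='*' but target has '.' -> reject
  (1,2)=. (2,4)=* (3,3)=. -> step gives (1,4)='.' but target has '*' -> reject
  (1,2)=. (2,4)=* (3,3)=* -> step gives (1,4)='.' but target has '*' -> reject
  (1,2)=* (2,4)=. (3,3)=. -> step reproduces the target at every cell -> ACCEPT
  (1,2)=* (2,4)=. (3,3)=* -> step gives (2,2)='*' but target has '.' -> reject
  (1,2)=* (2,4)=* (3,3)=. -> step gives (1,3)='*' but target has '.' -> reject
  (1,2)=* (2,4)=* (3,3)=* -> step gives (1,3)='*' but target has '.' -> reject
Unique solution: (1,2)=live, (2,4)=dead, (3,3)=dead.
Check: live-neighbor counts of every cell in the completed generation 0:
121222
020232
242222
020121
121121
Applying B3/S23 to generation 0 with these counts gives:
....**
....**
......
......
......
which matches the target exactly.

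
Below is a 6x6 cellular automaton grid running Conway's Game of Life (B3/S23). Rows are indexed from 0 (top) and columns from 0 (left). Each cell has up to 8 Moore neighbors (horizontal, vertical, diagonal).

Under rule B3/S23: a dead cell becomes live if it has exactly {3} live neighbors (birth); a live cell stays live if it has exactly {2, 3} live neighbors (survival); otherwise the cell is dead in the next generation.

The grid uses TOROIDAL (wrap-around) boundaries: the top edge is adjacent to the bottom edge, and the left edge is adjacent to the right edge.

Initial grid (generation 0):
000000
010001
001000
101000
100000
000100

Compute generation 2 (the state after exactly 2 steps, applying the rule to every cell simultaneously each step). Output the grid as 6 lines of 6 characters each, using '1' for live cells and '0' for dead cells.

Simulating step by step:
Generation 0 (given above): 7 live cells
Generation 1: 3 live cells
000000
000000
101000
000000
010000
000000
Generation 2: 1 live cells
(generation 2 grid is the final answer)

Answer: 000000
000000
000000
010000
000000
000000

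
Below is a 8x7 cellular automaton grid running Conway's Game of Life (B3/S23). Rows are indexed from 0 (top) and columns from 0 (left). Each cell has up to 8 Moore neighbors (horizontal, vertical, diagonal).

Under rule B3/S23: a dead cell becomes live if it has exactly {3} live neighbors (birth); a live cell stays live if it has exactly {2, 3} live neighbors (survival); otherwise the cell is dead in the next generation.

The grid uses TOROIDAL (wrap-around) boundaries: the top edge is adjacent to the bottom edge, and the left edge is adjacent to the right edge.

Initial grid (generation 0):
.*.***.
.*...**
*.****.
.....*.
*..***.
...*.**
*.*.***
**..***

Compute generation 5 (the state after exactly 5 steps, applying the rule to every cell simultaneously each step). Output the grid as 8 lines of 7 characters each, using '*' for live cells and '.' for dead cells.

Answer: .*..*..
..**...
.......
.......
.......
.......
..**...
..***..

Derivation:
Simulating step by step:
Generation 0 (given above): 30 live cells
Generation 1: 13 live cells
.*.*...
.*.....
****...
.**....
...*...
.**....
..*....
.......
Generation 2: 12 live cells
..*....
...*...
*..*...
*......
...*...
.***...
.**....
..*....
Generation 3: 10 live cells
..**...
..**...
.......
.......
.*.*...
.*.*...
.......
..**...
Generation 4: 7 live cells
.*..*..
..**...
.......
.......
.......
.......
...*...
..**...
Generation 5: 9 live cells
(generation 5 grid is the final answer)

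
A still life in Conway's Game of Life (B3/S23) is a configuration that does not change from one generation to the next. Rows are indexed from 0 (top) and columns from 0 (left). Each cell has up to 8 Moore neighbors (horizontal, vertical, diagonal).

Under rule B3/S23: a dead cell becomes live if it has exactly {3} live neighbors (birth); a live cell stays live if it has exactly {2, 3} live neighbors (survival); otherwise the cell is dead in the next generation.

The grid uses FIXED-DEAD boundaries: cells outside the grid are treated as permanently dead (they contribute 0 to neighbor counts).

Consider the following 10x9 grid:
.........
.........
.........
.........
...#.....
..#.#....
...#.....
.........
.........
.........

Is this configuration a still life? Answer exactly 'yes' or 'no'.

Answer: yes

Derivation:
Compute generation 1 and compare to generation 0 (given above):
Generation 1:
.........
.........
.........
.........
...#.....
..#.#....
...#.....
.........
.........
.........
The grids are IDENTICAL -> still life.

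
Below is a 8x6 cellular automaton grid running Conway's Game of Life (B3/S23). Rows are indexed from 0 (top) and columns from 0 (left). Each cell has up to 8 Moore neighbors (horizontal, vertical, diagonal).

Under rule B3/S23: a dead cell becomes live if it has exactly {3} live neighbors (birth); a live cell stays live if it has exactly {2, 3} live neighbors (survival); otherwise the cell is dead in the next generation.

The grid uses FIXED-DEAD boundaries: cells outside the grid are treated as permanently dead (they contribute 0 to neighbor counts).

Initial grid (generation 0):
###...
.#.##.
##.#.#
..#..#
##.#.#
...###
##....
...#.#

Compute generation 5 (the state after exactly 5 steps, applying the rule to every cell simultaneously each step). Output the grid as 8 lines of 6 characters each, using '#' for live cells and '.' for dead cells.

Simulating step by step:
Generation 0 (given above): 23 live cells
Generation 1: 20 live cells
####..
...##.
##.#.#
...#.#
.#.#.#
...#.#
..##.#
......
Generation 2: 16 live cells
.####.
......
...#.#
##.#.#
...#.#
...#.#
..##..
......
Generation 3: 11 live cells
..##..
......
..#...
...#.#
...#.#
...#..
..###.
......
Generation 4: 10 live cells
......
..##..
......
..##..
..##..
......
..###.
...#..
Generation 5: 11 live cells
(generation 5 grid is the final answer)

Answer: ......
......
......
..##..
..##..
....#.
..###.
..###.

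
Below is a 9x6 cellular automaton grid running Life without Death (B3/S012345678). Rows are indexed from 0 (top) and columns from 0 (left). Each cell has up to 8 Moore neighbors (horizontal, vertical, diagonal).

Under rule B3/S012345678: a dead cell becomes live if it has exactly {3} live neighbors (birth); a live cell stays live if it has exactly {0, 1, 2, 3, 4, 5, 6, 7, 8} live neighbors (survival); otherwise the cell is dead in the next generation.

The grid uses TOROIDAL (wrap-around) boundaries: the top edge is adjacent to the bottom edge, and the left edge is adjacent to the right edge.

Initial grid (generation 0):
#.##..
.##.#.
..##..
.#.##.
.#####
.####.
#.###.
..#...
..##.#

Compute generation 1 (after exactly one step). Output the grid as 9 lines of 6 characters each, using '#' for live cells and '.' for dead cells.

Answer: #.##.#
.##.#.
..##..
##.###
.#####
.####.
#.####
..#..#
..####

Derivation:
Simulating step by step:
Generation 0 (given above): 28 live cells
Generation 1: 34 live cells
(generation 1 grid is the final answer)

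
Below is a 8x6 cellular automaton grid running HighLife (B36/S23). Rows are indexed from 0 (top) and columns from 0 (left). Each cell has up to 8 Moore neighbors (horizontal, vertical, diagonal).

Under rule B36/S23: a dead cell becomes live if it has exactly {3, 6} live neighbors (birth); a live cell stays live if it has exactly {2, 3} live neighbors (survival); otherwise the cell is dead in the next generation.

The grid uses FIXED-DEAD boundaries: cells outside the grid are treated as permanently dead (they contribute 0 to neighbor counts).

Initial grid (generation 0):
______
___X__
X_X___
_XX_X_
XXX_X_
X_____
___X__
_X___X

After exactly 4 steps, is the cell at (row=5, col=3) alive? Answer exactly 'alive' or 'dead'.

Answer: alive

Derivation:
Simulating step by step:
Generation 0 (given above): 14 live cells
Generation 1: 6 live cells
______
______
__X___
______
X_X___
X_XX__
______
______
Generation 2: 5 live cells
______
______
______
_X____
__XX__
__XX__
______
______
Generation 3: 5 live cells
______
______
______
__X___
_X_X__
__XX__
______
______
Generation 4: 5 live cells
______
______
______
__X___
_X_X__
__XX__
______
______

Cell (5,3) at generation 4: 1 -> alive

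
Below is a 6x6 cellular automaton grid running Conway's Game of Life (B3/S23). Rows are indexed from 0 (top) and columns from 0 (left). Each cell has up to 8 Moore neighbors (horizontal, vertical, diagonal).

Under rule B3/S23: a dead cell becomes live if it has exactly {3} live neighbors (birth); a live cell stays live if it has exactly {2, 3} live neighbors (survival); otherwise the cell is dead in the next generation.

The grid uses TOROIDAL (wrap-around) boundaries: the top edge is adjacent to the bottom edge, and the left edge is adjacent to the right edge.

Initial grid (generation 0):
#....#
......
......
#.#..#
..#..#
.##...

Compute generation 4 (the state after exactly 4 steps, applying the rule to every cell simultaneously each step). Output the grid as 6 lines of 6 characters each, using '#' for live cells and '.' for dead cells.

Answer: ...#..
..###.
#.##.#
####..
.#....
...#.#

Derivation:
Simulating step by step:
Generation 0 (given above): 9 live cells
Generation 1: 11 live cells
##....
......
......
##...#
..##.#
.##..#
Generation 2: 14 live cells
###...
......
#.....
###.##
...#.#
...###
Generation 3: 16 live cells
######
#.....
#.....
.####.
.#....
.#.#.#
Generation 4: 15 live cells
(generation 4 grid is the final answer)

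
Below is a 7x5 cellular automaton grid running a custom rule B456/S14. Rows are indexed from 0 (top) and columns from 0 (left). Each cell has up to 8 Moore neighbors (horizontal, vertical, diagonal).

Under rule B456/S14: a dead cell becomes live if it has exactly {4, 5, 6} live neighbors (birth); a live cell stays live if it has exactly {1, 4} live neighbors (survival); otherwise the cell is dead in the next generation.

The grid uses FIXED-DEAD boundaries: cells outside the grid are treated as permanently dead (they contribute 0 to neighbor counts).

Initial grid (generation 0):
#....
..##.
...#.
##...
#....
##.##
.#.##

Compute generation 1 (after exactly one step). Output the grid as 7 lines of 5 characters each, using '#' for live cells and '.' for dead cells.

Simulating step by step:
Generation 0 (given above): 14 live cells
Generation 1: 5 live cells
(generation 1 grid is the final answer)

Answer: .....
.....
..#..
.....
##...
..#..
..#..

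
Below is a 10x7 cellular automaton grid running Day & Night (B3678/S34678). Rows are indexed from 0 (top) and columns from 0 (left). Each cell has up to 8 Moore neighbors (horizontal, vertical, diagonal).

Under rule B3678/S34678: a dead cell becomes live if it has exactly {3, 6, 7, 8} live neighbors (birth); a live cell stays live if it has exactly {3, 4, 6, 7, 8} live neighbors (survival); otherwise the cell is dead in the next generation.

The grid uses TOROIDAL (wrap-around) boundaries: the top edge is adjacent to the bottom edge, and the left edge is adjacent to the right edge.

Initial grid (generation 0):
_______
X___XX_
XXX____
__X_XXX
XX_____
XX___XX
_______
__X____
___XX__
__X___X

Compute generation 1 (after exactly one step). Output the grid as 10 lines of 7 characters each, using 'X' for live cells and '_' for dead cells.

Simulating step by step:
Generation 0 (given above): 21 live cells
Generation 1: 23 live cells
(generation 1 grid is the final answer)

Answer: _____XX
______X
XX_____
_XXX__X
_XX_X_X
XX____X
XX____X
___X___
__XX___
___X___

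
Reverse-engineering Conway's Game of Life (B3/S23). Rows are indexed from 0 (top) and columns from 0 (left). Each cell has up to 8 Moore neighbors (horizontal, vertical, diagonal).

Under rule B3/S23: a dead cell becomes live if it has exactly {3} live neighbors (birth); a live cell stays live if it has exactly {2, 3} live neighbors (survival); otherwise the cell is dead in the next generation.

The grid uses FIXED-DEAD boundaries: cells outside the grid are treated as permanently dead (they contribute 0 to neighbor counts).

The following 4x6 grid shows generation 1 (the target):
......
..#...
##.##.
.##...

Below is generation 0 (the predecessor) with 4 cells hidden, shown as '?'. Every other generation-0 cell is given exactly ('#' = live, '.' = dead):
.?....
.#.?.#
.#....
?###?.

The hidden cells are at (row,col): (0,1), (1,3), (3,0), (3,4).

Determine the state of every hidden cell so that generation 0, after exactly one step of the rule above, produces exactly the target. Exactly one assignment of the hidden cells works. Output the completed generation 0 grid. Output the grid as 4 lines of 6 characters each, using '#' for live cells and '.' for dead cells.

Answer: ......
.#.#.#
.#....
.###..

Derivation:
Hidden generation-0 cells (in order): (0,1), (1,3), (3,0), (3,4).
A hidden cell only influences target cells in its own 3x3 neighborhood. Try each of the 2^4 = 16 assignments, step the completed generation 0 forward once under B3/S23, and compare with the target:
  (0,1)=. (1,3)=. (3,0)=. (3,4)=. -> step gives (1,2)='.' but target has '#' -> reject
  (0,1)=. (1,3)=. (3,0)=. (3,4)=# -> step gives (1,2)='.' but target has '#' -> reject
  (0,1)=. (1,3)=. (3,0)=# (3,4)=. -> step gives (1,2)='.' but target has '#' -> reject
  (0,1)=. (1,3)=. (3,0)=# (3,4)=# -> step gives (1,2)='.' but target has '#' -> reject
  (0,1)=. (1,3)=# (3,0)=. (3,4)=. -> step reproduces the target at every cell -> ACCEPT
  (0,1)=. (1,3)=# (3,0)=. (3,4)=# -> step gives (2,3)='.' but target has '#' -> reject
  (0,1)=. (1,3)=# (3,0)=# (3,4)=. -> step gives (2,0)='.' but target has '#' -> reject
  (0,1)=. (1,3)=# (3,0)=# (3,4)=# -> step gives (2,0)='.' but target has '#' -> reject
  (0,1)=# (1,3)=. (3,0)=. (3,4)=. -> step gives (1,0)='#' but target has '.' -> reject
  (0,1)=# (1,3)=. (3,0)=. (3,4)=# -> step gives (1,0)='#' but target has '.' -> reject
  (0,1)=# (1,3)=. (3,0)=# (3,4)=. -> step gives (1,0)='#' but target has '.' -> reject
  (0,1)=# (1,3)=. (3,0)=# (3,4)=# -> step gives (1,0)='#' but target has '.' -> reject
  (0,1)=# (1,3)=# (3,0)=. (3,4)=. -> step gives (0,2)='#' but target has '.' -> reject
  (0,1)=# (1,3)=# (3,0)=. (3,4)=# -> step gives (0,2)='#' but target has '.' -> reject
  (0,1)=# (1,3)=# (3,0)=# (3,4)=. -> step gives (0,2)='#' but target has '.' -> reject
  (0,1)=# (1,3)=# (3,0)=# (3,4)=# -> step gives (0,2)='#' but target has '.' -> reject
Unique solution: (0,1)=dead, (1,3)=live, (3,0)=dead, (3,4)=dead.
Check: live-neighbor counts of every cell in the completed generation 0:
112121
213020
336331
223110
Applying B3/S23 to generation 0 with these counts gives:
......
..#...
##.##.
.##...
which matches the target exactly.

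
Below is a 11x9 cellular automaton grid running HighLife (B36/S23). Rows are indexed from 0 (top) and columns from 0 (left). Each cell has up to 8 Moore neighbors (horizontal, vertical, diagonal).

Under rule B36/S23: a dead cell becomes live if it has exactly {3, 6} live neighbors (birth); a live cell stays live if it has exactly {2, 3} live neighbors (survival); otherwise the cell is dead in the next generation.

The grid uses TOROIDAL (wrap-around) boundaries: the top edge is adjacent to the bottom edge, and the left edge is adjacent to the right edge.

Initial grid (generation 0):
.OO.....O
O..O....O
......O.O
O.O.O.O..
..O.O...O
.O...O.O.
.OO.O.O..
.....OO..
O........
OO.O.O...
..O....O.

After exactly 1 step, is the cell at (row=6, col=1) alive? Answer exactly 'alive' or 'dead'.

Simulating step by step:
Generation 0 (given above): 31 live cells
Generation 1: 45 live cells
.OOO...OO
.OO.....O
.O.O.O..O
OO......O
O.O.O.OOO
OO..OOOO.
.OO.O..O.
.O...OO..
OO..OOO..
OOO.....O
...O....O

Cell (6,1) at generation 1: 1 -> alive

Answer: alive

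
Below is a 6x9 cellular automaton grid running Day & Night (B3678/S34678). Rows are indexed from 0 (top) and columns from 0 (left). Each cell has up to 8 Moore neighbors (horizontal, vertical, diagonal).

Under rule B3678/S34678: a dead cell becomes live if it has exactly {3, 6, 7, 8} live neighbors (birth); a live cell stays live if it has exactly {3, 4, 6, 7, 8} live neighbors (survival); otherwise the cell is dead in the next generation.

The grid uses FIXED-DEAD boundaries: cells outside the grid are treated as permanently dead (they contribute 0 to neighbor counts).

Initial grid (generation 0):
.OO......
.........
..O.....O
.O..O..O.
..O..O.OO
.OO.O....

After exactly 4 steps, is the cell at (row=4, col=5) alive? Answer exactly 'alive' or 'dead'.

Simulating step by step:
Generation 0 (given above): 14 live cells
Generation 1: 10 live cells
.........
.OO......
.........
..OO..OO.
..O.O.O..
...O.....
Generation 2: 7 live cells
.........
.........
.O.O.....
...O.O...
..O..O.O.
.........
Generation 3: 5 live cells
.........
.........
..O.O....
......O..
....O.O..
.........
Generation 4: 2 live cells
.........
.........
.........
...O.....
.....O...
.........

Cell (4,5) at generation 4: 1 -> alive

Answer: alive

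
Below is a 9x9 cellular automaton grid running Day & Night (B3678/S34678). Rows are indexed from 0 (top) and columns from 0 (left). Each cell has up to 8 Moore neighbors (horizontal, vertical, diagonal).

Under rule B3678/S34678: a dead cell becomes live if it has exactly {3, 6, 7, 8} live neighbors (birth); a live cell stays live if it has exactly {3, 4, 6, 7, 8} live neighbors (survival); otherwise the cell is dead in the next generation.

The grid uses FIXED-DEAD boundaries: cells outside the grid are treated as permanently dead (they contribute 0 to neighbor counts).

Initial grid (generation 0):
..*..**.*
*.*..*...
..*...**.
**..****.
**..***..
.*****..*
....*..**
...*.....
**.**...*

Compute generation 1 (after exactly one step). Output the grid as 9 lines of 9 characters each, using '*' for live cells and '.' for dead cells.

Simulating step by step:
Generation 0 (given above): 36 live cells
Generation 1: 29 live cells
(generation 1 grid is the final answer)

Answer: .*.......
...*.*...
*..**..*.
********.
*...**...
****.....
....**...
..**...**
..*......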